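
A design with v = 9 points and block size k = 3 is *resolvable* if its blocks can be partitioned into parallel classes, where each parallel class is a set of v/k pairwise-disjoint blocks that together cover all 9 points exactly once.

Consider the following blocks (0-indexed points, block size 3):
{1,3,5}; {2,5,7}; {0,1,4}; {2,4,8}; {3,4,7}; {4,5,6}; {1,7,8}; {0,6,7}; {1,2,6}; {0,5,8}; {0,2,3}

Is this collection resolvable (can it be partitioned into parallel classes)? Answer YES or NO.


v = 9, block size k = 3, number of blocks = 11.
For resolvability, blocks must partition into parallel classes of size v/k = 3.
Total blocks must therefore be a multiple of 3: 11 = 3·3 + 2 ⇒ not divisible ✗.
Resolvable? NO.

NO


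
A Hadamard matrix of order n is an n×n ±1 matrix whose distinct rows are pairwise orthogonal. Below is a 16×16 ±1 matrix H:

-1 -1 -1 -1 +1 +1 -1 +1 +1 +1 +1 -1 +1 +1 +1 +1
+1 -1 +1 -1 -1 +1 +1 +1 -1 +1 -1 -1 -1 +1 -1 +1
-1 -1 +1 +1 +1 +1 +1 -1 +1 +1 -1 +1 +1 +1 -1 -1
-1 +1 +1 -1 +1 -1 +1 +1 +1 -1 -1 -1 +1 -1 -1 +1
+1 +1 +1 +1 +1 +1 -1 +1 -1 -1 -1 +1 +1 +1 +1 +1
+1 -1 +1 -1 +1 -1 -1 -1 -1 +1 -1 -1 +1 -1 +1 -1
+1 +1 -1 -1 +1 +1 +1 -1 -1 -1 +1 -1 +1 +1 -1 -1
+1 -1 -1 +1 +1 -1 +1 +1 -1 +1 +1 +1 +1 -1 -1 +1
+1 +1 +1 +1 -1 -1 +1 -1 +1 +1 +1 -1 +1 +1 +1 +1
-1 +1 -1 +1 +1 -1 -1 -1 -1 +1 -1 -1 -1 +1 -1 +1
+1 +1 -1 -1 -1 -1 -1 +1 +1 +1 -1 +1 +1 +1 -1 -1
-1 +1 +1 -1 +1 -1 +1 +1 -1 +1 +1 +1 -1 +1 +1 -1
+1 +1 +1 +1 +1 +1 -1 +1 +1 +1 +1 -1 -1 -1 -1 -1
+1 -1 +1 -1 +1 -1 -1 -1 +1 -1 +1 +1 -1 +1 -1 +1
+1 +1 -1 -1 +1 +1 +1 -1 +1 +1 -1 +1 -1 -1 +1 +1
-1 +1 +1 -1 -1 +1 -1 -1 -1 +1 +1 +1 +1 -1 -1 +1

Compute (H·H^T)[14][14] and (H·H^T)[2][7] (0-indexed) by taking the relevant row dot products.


Row 2 of H: [-1, -1, 1, 1, 1, 1, 1, -1, 1, 1, -1, 1, 1, 1, -1, -1].
Row 7 of H: [1, -1, -1, 1, 1, -1, 1, 1, -1, 1, 1, 1, 1, -1, -1, 1].
Row 14 of H: [1, 1, -1, -1, 1, 1, 1, -1, 1, 1, -1, 1, -1, -1, 1, 1].
(H·H^T)[14][14] = Σ_j H[14][j]·H[14][j] = (1)² + (1)² + (-1)² + (-1)² + (1)² + (1)² + (1)² + (-1)² + (1)² + (1)² + (-1)² + (1)² + (-1)² + (-1)² + (1)² + (1)² = 1 + 1 + 1 + 1 + 1 + 1 + 1 + 1 + 1 + 1 + 1 + 1 + 1 + 1 + 1 + 1 = 16.
(H·H^T)[2][7] = Σ_j H[2][j]·H[7][j] = (-1)·(1) + (-1)·(-1) + (1)·(-1) + (1)·(1) + (1)·(1) + (1)·(-1) + (1)·(1) + (-1)·(1) + (1)·(-1) + (1)·(1) + (-1)·(1) + (1)·(1) + (1)·(1) + (1)·(-1) + (-1)·(-1) + (-1)·(1) = -1 + 1 + -1 + 1 + 1 + -1 + 1 + -1 + -1 + 1 + -1 + 1 + 1 + -1 + 1 + -1 = 0.
So rows 2 and 7 are orthogonal; the diagonal entry equals n = 16.

(14,14) entry = 16; (2,7) entry = 0.


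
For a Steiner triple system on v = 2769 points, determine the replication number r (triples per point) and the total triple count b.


An STS(v) is a 2-(v, 3, 1) BIBD: block size k = 3, λ = 1.
Replication: r(k − 1) = λ(v − 1) ⇒ r·2 = 2769 − 1 = 2768 ⇒ r = 1384.
Block count: bk = vr ⇒ b·3 = 2769·1384 = 3832296 ⇒ b = 1277432.
(Check via b = v(v − 1)/6 = 2769·2768/6 = 7664592/6 = 1277432.)

r = 1384, b = 1277432.


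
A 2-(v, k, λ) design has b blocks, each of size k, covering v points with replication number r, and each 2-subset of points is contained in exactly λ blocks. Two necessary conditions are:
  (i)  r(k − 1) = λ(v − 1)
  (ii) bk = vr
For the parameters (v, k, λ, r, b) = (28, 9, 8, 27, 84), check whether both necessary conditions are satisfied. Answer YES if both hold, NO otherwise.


Condition (i): r(k − 1) = 27·8 = 216; λ(v − 1) = 8·27 = 216. Match? YES.
Condition (ii): bk = 84·9 = 756; vr = 28·27 = 756. Match? YES.
Both conditions hold? YES.

YES


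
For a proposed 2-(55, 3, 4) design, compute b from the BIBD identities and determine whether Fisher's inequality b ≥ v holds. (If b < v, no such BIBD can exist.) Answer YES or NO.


b = λv(v − 1)/(k(k − 1)) = 4·55·54/(3·2) = 11880/6 = 1980.
Compare with v = 55: b ≥ v, so Fisher's inequality holds.

YES


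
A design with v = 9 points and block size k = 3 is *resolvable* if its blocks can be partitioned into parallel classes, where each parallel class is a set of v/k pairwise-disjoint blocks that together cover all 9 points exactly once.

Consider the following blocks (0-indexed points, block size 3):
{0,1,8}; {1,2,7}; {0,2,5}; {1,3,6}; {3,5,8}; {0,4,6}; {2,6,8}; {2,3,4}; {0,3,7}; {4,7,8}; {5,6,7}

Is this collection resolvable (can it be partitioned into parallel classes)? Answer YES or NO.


v = 9, block size k = 3, number of blocks = 11.
For resolvability, blocks must partition into parallel classes of size v/k = 3.
Total blocks must therefore be a multiple of 3: 11 = 3·3 + 2 ⇒ not divisible ✗.
Resolvable? NO.

NO


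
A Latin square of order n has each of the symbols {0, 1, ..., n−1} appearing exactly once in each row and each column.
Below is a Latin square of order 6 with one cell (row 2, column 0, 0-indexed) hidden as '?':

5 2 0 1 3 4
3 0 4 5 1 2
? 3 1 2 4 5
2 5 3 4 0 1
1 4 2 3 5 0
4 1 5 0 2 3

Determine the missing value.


Row 2 contains symbols [1, 2, 3, 4, 5] — missing [0].
Column 0 contains symbols [1, 2, 3, 4, 5] — missing [0].
The missing symbol must appear in both missing sets; intersection = [0].
Therefore the hidden value is 0.

Missing value = 0.


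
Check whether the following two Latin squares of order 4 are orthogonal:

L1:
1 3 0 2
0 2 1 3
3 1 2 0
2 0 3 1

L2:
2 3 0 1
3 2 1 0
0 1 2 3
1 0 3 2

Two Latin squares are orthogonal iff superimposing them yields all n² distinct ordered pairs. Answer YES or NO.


Form the n² = 16 superimposed pairs (L1[i][j], L2[i][j]), row by row (rows and columns indexed from 0):
row 0: (1,2) (3,3) (0,0) (2,1)
row 1: (0,3) (2,2) (1,1) (3,0)
row 2: (3,0) (1,1) (2,2) (0,3)
row 3: (2,1) (0,0) (3,3) (1,2)
Orthogonality requires all 16 pairs distinct.
But the pair (3,0) repeats: cell (1,3) has L1 = 3, L2 = 0, and cell (2,0) has L1 = 3, L2 = 0.
A repeated pair means some other pair never occurs (only 8 distinct pairs out of 16), so the squares are not orthogonal.
Conclusion: NO.

NO


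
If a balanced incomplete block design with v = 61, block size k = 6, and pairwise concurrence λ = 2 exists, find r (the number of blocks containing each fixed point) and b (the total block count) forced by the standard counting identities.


Any 2-(v, k, λ) BIBD satisfies two necessary conditions:
  (i)  Each point sits in r blocks, and counting incidences through any fixed point gives r(k − 1) = λ(v − 1), so r = λ(v − 1)/(k − 1).
  (ii) Total incidences bk = vr, so b = vr/k.
Step 1: r = λ(v − 1)/(k − 1) = 2·(61 − 1)/(6 − 1) = 2·60/5 = 120/5 = 24.
Step 2: b = vr/k = 61·24/6 = 1464/6 = 244.
Check integrality: r = 24 ∈ Z ✓, b = 244 ∈ Z ✓.
(These identities are necessary conditions: they determine r and b for any design with these parameters, but do not by themselves prove that one exists.)

r = 24, b = 244.


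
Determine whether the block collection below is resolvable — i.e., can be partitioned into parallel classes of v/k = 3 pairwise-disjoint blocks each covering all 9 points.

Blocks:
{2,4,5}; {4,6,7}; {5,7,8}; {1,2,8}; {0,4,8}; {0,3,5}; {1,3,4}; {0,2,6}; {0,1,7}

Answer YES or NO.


v = 9, block size k = 3, number of blocks = 9.
For resolvability, blocks must partition into parallel classes of size v/k = 3.
Total blocks must therefore be a multiple of 3: 9 = 3·3 + 0 ⇒ divisible ✓.
Consider block {2,4,5}. The only other block(s) in the collection disjoint from it are {0,1,7} — just 1 block(s). Any parallel class containing {2,4,5} would need 2 other blocks each disjoint from it, so no parallel class of size 3 can contain {2,4,5}.
Since every block must belong to some parallel class in a resolution, the collection cannot be partitioned into parallel classes.
Resolvable? NO.

NO


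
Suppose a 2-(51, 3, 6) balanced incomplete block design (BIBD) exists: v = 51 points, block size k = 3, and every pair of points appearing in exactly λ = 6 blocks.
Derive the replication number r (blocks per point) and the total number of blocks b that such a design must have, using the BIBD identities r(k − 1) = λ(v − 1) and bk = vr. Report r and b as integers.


Any 2-(v, k, λ) BIBD satisfies two necessary conditions:
  (i)  Each point sits in r blocks, and counting incidences through any fixed point gives r(k − 1) = λ(v − 1), so r = λ(v − 1)/(k − 1).
  (ii) Total incidences bk = vr, so b = vr/k.
Step 1: r = λ(v − 1)/(k − 1) = 6·(51 − 1)/(3 − 1) = 6·50/2 = 300/2 = 150.
Step 2: b = vr/k = 51·150/3 = 7650/3 = 2550.
Check integrality: r = 150 ∈ Z ✓, b = 2550 ∈ Z ✓.
(These identities are necessary conditions: they determine r and b for any design with these parameters, but do not by themselves prove that one exists.)

r = 150, b = 2550.


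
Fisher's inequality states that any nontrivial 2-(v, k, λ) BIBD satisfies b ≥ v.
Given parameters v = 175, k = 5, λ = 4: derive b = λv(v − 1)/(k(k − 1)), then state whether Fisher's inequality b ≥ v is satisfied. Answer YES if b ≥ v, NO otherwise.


b = λv(v − 1)/(k(k − 1)) = 4·175·174/(5·4) = 121800/20 = 6090.
Compare with v = 175: b ≥ v, so Fisher's inequality holds.

YES


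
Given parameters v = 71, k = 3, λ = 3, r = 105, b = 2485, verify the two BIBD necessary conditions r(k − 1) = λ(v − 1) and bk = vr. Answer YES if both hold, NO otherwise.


Condition (i): r(k − 1) = 105·2 = 210; λ(v − 1) = 3·70 = 210. Match? YES.
Condition (ii): bk = 2485·3 = 7455; vr = 71·105 = 7455. Match? YES.
Both conditions hold? YES.

YES


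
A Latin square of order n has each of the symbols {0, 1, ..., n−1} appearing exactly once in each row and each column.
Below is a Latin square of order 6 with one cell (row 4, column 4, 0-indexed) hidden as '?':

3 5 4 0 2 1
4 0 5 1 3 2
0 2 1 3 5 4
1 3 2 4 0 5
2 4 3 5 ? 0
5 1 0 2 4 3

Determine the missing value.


Row 4 contains symbols [0, 2, 3, 4, 5] — missing [1].
Column 4 contains symbols [0, 2, 3, 4, 5] — missing [1].
The missing symbol must appear in both missing sets; intersection = [1].
Therefore the hidden value is 1.

Missing value = 1.


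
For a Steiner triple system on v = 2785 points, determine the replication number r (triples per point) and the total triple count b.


An STS(v) is a 2-(v, 3, 1) BIBD: block size k = 3, λ = 1.
Replication: r(k − 1) = λ(v − 1) ⇒ r·2 = 2785 − 1 = 2784 ⇒ r = 1392.
Block count: bk = vr ⇒ b·3 = 2785·1392 = 3876720 ⇒ b = 1292240.
(Check via b = v(v − 1)/6 = 2785·2784/6 = 7753440/6 = 1292240.)

r = 1392, b = 1292240.


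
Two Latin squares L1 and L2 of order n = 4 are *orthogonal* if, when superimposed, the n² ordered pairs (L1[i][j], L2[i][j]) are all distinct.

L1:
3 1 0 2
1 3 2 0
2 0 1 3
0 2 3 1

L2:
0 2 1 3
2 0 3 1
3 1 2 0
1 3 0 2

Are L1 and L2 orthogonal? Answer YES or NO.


Form the n² = 16 superimposed pairs (L1[i][j], L2[i][j]), row by row (rows and columns indexed from 0):
row 0: (3,0) (1,2) (0,1) (2,3)
row 1: (1,2) (3,0) (2,3) (0,1)
row 2: (2,3) (0,1) (1,2) (3,0)
row 3: (0,1) (2,3) (3,0) (1,2)
Orthogonality requires all 16 pairs distinct.
But the pair (1,2) repeats: cell (0,1) has L1 = 1, L2 = 2, and cell (1,0) has L1 = 1, L2 = 2.
A repeated pair means some other pair never occurs (only 4 distinct pairs out of 16), so the squares are not orthogonal.
Conclusion: NO.

NO


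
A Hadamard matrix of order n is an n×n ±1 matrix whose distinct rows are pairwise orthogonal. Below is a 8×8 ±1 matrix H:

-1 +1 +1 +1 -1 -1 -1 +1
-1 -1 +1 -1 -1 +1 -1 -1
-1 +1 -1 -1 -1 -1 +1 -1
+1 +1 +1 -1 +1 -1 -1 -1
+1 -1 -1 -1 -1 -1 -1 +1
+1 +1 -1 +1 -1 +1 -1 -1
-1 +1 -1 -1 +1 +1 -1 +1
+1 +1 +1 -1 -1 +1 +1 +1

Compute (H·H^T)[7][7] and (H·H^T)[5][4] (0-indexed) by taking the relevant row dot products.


Row 4 of H: [1, -1, -1, -1, -1, -1, -1, 1].
Row 5 of H: [1, 1, -1, 1, -1, 1, -1, -1].
Row 7 of H: [1, 1, 1, -1, -1, 1, 1, 1].
(H·H^T)[7][7] = Σ_j H[7][j]·H[7][j] = (1)² + (1)² + (1)² + (-1)² + (-1)² + (1)² + (1)² + (1)² = 1 + 1 + 1 + 1 + 1 + 1 + 1 + 1 = 8.
(H·H^T)[5][4] = Σ_j H[5][j]·H[4][j] = (1)·(1) + (1)·(-1) + (-1)·(-1) + (1)·(-1) + (-1)·(-1) + (1)·(-1) + (-1)·(-1) + (-1)·(1) = 1 + -1 + 1 + -1 + 1 + -1 + 1 + -1 = 0.
So rows 5 and 4 are orthogonal; the diagonal entry equals n = 8.

(7,7) entry = 8; (5,4) entry = 0.


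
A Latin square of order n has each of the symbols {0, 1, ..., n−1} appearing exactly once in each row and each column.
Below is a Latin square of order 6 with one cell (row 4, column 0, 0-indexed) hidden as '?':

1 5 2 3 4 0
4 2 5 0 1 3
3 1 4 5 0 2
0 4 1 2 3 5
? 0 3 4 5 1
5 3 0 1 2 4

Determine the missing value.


Row 4 contains symbols [0, 1, 3, 4, 5] — missing [2].
Column 0 contains symbols [0, 1, 3, 4, 5] — missing [2].
The missing symbol must appear in both missing sets; intersection = [2].
Therefore the hidden value is 2.

Missing value = 2.


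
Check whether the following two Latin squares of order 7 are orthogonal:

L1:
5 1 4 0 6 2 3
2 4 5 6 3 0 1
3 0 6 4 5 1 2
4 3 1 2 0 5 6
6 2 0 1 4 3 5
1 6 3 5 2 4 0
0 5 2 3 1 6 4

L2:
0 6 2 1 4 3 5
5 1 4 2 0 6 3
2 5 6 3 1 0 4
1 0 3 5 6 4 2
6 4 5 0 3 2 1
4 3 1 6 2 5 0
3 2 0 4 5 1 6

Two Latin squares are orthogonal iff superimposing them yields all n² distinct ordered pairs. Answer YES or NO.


Form the n² = 49 superimposed pairs (L1[i][j], L2[i][j]), row by row (rows and columns indexed from 0):
row 0: (5,0) (1,6) (4,2) (0,1) (6,4) (2,3) (3,5)
row 1: (2,5) (4,1) (5,4) (6,2) (3,0) (0,6) (1,3)
row 2: (3,2) (0,5) (6,6) (4,3) (5,1) (1,0) (2,4)
row 3: (4,1) (3,0) (1,3) (2,5) (0,6) (5,4) (6,2)
row 4: (6,6) (2,4) (0,5) (1,0) (4,3) (3,2) (5,1)
row 5: (1,4) (6,3) (3,1) (5,6) (2,2) (4,5) (0,0)
row 6: (0,3) (5,2) (2,0) (3,4) (1,5) (6,1) (4,6)
Orthogonality requires all 49 pairs distinct.
But the pair (4,1) repeats: cell (1,1) has L1 = 4, L2 = 1, and cell (3,0) has L1 = 4, L2 = 1.
A repeated pair means some other pair never occurs (only 35 distinct pairs out of 49), so the squares are not orthogonal.
Conclusion: NO.

NO


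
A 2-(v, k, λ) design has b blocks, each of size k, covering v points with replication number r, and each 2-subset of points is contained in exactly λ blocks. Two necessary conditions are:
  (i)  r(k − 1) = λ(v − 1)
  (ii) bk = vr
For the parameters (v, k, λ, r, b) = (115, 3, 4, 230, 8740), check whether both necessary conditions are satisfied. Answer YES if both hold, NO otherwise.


Condition (i): r(k − 1) = 230·2 = 460; λ(v − 1) = 4·114 = 456. Match? NO.
Condition (ii): bk = 8740·3 = 26220; vr = 115·230 = 26450. Match? NO.
Both conditions hold? NO.

NO


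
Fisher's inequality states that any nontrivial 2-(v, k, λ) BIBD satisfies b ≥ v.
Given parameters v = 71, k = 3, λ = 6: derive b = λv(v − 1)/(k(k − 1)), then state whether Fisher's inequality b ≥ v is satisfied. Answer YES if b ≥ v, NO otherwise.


r = λ(v − 1)/(k − 1) = 6·70/2 = 210.
b = vr/k = 71·210/3 = 4970.
Fisher's inequality: b ≥ v ⇔ 4970 ≥ 71? YES.

YES


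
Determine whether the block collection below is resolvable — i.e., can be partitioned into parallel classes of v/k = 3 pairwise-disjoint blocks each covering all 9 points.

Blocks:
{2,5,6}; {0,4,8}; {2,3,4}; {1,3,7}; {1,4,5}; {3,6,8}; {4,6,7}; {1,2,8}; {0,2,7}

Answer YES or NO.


v = 9, block size k = 3, number of blocks = 9.
For resolvability, blocks must partition into parallel classes of size v/k = 3.
Total blocks must therefore be a multiple of 3: 9 = 3·3 + 0 ⇒ divisible ✓.
Consider block {2,3,4}. It intersects every other block in the collection, so no parallel class of size 3 can contain it.
Since every block must belong to some parallel class in a resolution, the collection cannot be partitioned into parallel classes.
Resolvable? NO.

NO


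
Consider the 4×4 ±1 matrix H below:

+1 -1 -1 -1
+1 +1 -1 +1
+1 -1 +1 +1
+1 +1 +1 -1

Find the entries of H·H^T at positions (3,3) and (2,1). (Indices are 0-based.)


Row 1 of H: [1, 1, -1, 1].
Row 2 of H: [1, -1, 1, 1].
Row 3 of H: [1, 1, 1, -1].
(H·H^T)[3][3] = Σ_j H[3][j]·H[3][j] = (1)² + (1)² + (1)² + (-1)² = 1 + 1 + 1 + 1 = 4.
(H·H^T)[2][1] = Σ_j H[2][j]·H[1][j] = (1)·(1) + (-1)·(1) + (1)·(-1) + (1)·(1) = 1 + -1 + -1 + 1 = 0.
So rows 2 and 1 are orthogonal; the diagonal entry equals n = 4.

(3,3) entry = 4; (2,1) entry = 0.


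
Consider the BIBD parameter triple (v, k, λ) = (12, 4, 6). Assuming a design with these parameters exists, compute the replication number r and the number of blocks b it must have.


Any 2-(v, k, λ) BIBD satisfies two necessary conditions:
  (i)  Each point sits in r blocks, and counting incidences through any fixed point gives r(k − 1) = λ(v − 1), so r = λ(v − 1)/(k − 1).
  (ii) Total incidences bk = vr, so b = vr/k.
Step 1: r = λ(v − 1)/(k − 1) = 6·(12 − 1)/(4 − 1) = 6·11/3 = 66/3 = 22.
Step 2: b = vr/k = 12·22/4 = 264/4 = 66.
Check integrality: r = 22 ∈ Z ✓, b = 66 ∈ Z ✓.
(These identities are necessary conditions: they determine r and b for any design with these parameters, but do not by themselves prove that one exists.)

r = 22, b = 66.


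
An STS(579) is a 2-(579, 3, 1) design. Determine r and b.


An STS(v) is a 2-(v, 3, 1) BIBD: block size k = 3, λ = 1.
Replication: r(k − 1) = λ(v − 1) ⇒ r·2 = 579 − 1 = 578 ⇒ r = 289.
Block count: b = v(v − 1)/6 = 579·578/6 = 334662/6 = 55777.

r = 289, b = 55777.


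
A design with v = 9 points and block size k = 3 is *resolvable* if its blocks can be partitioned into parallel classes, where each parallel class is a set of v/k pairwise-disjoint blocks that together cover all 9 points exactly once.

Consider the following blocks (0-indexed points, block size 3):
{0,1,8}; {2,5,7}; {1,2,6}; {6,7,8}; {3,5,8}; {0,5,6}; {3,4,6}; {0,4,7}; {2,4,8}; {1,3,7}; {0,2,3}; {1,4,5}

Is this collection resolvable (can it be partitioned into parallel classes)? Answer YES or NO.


v = 9, block size k = 3, number of blocks = 12.
For resolvability, blocks must partition into parallel classes of size v/k = 3.
Total blocks must therefore be a multiple of 3: 12 = 3·4 + 0 ⇒ divisible ✓.
Greedy packing gives 4 candidate class(es). Each should be a full parallel class (size 3, covers all 9 points).
  Class 1 (3 blocks): {0,1,8}; {2,5,7}; {3,4,6}. Points covered: [0, 1, 2, 3, 4, 5, 6, 7, 8].
  Class 2 (3 blocks): {1,2,6}; {3,5,8}; {0,4,7}. Points covered: [0, 1, 2, 3, 4, 5, 6, 7, 8].
  Class 3 (3 blocks): {6,7,8}; {0,2,3}; {1,4,5}. Points covered: [0, 1, 2, 3, 4, 5, 6, 7, 8].
  Class 4 (3 blocks): {0,5,6}; {2,4,8}; {1,3,7}. Points covered: [0, 1, 2, 3, 4, 5, 6, 7, 8].
All classes full (size 3)? YES. All classes cover every point? YES.
Resolvable? YES.

YES


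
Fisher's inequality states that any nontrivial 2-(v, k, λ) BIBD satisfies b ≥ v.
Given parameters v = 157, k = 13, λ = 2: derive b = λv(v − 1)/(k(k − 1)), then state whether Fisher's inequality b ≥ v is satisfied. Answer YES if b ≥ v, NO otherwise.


b = λv(v − 1)/(k(k − 1)) = 2·157·156/(13·12) = 48984/156 = 314.
Compare with v = 157: b ≥ v, so Fisher's inequality holds.

YES


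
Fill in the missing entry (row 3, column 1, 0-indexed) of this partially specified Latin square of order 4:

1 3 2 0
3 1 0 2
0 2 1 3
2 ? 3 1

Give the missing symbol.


Row 3 contains symbols [1, 2, 3] — missing [0].
Column 1 contains symbols [1, 2, 3] — missing [0].
The missing symbol must appear in both missing sets; intersection = [0].
Therefore the hidden value is 0.

Missing value = 0.


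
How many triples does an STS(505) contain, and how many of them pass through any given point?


An STS(v) is a 2-(v, 3, 1) BIBD: block size k = 3, λ = 1.
Replication: r(k − 1) = λ(v − 1) ⇒ r·2 = 505 − 1 = 504 ⇒ r = 252.
Block count: bk = vr ⇒ b·3 = 505·252 = 127260 ⇒ b = 42420.
(Check via b = v(v − 1)/6 = 505·504/6 = 254520/6 = 42420.)

r = 252, b = 42420.


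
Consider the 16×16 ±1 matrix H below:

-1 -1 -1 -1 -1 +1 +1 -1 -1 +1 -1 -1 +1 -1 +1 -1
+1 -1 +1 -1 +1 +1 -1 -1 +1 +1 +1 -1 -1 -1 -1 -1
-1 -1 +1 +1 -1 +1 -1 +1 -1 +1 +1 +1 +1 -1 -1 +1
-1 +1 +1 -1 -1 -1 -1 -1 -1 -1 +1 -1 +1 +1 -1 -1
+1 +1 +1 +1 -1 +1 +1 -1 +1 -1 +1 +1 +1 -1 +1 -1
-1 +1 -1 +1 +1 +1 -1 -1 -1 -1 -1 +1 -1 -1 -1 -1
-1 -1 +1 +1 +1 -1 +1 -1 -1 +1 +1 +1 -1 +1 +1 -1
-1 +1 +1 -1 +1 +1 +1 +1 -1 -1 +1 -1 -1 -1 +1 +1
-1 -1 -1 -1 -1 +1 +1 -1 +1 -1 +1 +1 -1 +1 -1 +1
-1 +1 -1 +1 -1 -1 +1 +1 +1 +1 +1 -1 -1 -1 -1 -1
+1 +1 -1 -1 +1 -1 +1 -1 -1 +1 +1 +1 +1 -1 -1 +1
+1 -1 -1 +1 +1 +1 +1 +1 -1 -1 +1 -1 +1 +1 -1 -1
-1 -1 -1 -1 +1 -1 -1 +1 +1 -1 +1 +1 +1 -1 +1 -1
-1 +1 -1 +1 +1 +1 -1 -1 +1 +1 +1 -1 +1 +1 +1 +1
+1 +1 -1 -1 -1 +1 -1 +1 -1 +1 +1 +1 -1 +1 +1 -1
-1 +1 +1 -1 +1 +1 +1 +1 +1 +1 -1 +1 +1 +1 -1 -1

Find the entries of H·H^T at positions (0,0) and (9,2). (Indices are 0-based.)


Row 0 of H: [-1, -1, -1, -1, -1, 1, 1, -1, -1, 1, -1, -1, 1, -1, 1, -1].
Row 2 of H: [-1, -1, 1, 1, -1, 1, -1, 1, -1, 1, 1, 1, 1, -1, -1, 1].
Row 9 of H: [-1, 1, -1, 1, -1, -1, 1, 1, 1, 1, 1, -1, -1, -1, -1, -1].
(H·H^T)[0][0] = Σ_j H[0][j]·H[0][j] = (-1)² + (-1)² + (-1)² + (-1)² + (-1)² + (1)² + (1)² + (-1)² + (-1)² + (1)² + (-1)² + (-1)² + (1)² + (-1)² + (1)² + (-1)² = 1 + 1 + 1 + 1 + 1 + 1 + 1 + 1 + 1 + 1 + 1 + 1 + 1 + 1 + 1 + 1 = 16.
(H·H^T)[9][2] = Σ_j H[9][j]·H[2][j] = (-1)·(-1) + (1)·(-1) + (-1)·(1) + (1)·(1) + (-1)·(-1) + (-1)·(1) + (1)·(-1) + (1)·(1) + (1)·(-1) + (1)·(1) + (1)·(1) + (-1)·(1) + (-1)·(1) + (-1)·(-1) + (-1)·(-1) + (-1)·(1) = 1 + -1 + -1 + 1 + 1 + -1 + -1 + 1 + -1 + 1 + 1 + -1 + -1 + 1 + 1 + -1 = 0.
So rows 9 and 2 are orthogonal; the diagonal entry equals n = 16.

(0,0) entry = 16; (9,2) entry = 0.


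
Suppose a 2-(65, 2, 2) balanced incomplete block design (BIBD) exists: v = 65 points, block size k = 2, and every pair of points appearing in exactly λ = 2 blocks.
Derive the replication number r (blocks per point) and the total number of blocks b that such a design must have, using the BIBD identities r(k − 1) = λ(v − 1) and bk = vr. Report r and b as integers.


Any 2-(v, k, λ) BIBD satisfies two necessary conditions:
  (i)  Each point sits in r blocks, and counting incidences through any fixed point gives r(k − 1) = λ(v − 1), so r = λ(v − 1)/(k − 1).
  (ii) Total incidences bk = vr, so b = vr/k.
Step 1: r = λ(v − 1)/(k − 1) = 2·(65 − 1)/(2 − 1) = 2·64/1 = 128/1 = 128.
Step 2: b = vr/k = 65·128/2 = 8320/2 = 4160.
Check integrality: r = 128 ∈ Z ✓, b = 4160 ∈ Z ✓.
(These identities are necessary conditions: they determine r and b for any design with these parameters, but do not by themselves prove that one exists.)

r = 128, b = 4160.


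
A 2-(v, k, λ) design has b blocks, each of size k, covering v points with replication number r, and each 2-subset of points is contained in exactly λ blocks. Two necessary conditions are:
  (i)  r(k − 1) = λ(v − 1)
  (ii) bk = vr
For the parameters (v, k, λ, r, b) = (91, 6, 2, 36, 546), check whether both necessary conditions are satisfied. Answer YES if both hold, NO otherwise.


Condition (i): r(k − 1) = 36·5 = 180; λ(v − 1) = 2·90 = 180. Match? YES.
Condition (ii): bk = 546·6 = 3276; vr = 91·36 = 3276. Match? YES.
Both conditions hold? YES.

YES


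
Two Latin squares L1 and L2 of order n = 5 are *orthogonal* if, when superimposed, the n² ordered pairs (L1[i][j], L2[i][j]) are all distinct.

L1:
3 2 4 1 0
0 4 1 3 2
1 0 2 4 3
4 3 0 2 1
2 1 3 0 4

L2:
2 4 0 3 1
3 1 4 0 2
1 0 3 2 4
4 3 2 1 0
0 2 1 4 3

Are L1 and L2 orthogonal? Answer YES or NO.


Form the n² = 25 superimposed pairs (L1[i][j], L2[i][j]), row by row (rows and columns indexed from 0):
row 0: (3,2) (2,4) (4,0) (1,3) (0,1)
row 1: (0,3) (4,1) (1,4) (3,0) (2,2)
row 2: (1,1) (0,0) (2,3) (4,2) (3,4)
row 3: (4,4) (3,3) (0,2) (2,1) (1,0)
row 4: (2,0) (1,2) (3,1) (0,4) (4,3)
Orthogonality requires all 25 pairs distinct.
Check by first coordinate: for each symbol s of L1, list the L2 entries in the n cells where L1 = s; they must all differ.
  L1 = 0: L2 entries (in reading order) 1, 3, 0, 2, 4 — all 5 distinct ✓
  L1 = 1: L2 entries (in reading order) 3, 4, 1, 0, 2 — all 5 distinct ✓
  L1 = 2: L2 entries (in reading order) 4, 2, 3, 1, 0 — all 5 distinct ✓
  L1 = 3: L2 entries (in reading order) 2, 0, 4, 3, 1 — all 5 distinct ✓
  L1 = 4: L2 entries (in reading order) 0, 1, 2, 4, 3 — all 5 distinct ✓
Every symbol of L1 meets every symbol of L2 exactly once, so all 25 pairs are distinct (25 of 25).
Conclusion: YES.

YES


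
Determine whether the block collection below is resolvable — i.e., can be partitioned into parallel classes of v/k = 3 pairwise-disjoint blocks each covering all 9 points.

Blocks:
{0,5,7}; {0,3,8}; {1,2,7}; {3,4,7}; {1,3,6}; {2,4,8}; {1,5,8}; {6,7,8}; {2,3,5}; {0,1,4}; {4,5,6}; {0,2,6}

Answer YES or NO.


v = 9, block size k = 3, number of blocks = 12.
For resolvability, blocks must partition into parallel classes of size v/k = 3.
Total blocks must therefore be a multiple of 3: 12 = 3·4 + 0 ⇒ divisible ✓.
Greedy packing gives 4 candidate class(es). Each should be a full parallel class (size 3, covers all 9 points).
  Class 1 (3 blocks): {0,5,7}; {1,3,6}; {2,4,8}. Points covered: [0, 1, 2, 3, 4, 5, 6, 7, 8].
  Class 2 (3 blocks): {0,3,8}; {1,2,7}; {4,5,6}. Points covered: [0, 1, 2, 3, 4, 5, 6, 7, 8].
  Class 3 (3 blocks): {3,4,7}; {1,5,8}; {0,2,6}. Points covered: [0, 1, 2, 3, 4, 5, 6, 7, 8].
  Class 4 (3 blocks): {6,7,8}; {2,3,5}; {0,1,4}. Points covered: [0, 1, 2, 3, 4, 5, 6, 7, 8].
All classes full (size 3)? YES. All classes cover every point? YES.
Resolvable? YES.

YES


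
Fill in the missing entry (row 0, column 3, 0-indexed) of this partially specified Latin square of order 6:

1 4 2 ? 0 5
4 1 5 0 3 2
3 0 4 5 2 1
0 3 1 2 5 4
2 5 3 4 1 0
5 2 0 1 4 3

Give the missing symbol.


Row 0 contains symbols [0, 1, 2, 4, 5] — missing [3].
Column 3 contains symbols [0, 1, 2, 4, 5] — missing [3].
The missing symbol must appear in both missing sets; intersection = [3].
Therefore the hidden value is 3.

Missing value = 3.


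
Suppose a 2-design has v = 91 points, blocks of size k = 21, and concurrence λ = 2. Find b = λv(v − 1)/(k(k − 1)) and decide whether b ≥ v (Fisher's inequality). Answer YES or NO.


r = λ(v − 1)/(k − 1) = 2·90/20 = 9.
b = vr/k = 91·9/21 = 39.
Fisher's inequality: b ≥ v ⇔ 39 ≥ 91? NO.

NO


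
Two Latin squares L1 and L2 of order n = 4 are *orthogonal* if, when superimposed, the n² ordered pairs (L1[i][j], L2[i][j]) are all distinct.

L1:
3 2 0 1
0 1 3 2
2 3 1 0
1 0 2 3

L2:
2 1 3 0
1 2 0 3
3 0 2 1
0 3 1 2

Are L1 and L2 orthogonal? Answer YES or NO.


Form the n² = 16 superimposed pairs (L1[i][j], L2[i][j]), row by row (rows and columns indexed from 0):
row 0: (3,2) (2,1) (0,3) (1,0)
row 1: (0,1) (1,2) (3,0) (2,3)
row 2: (2,3) (3,0) (1,2) (0,1)
row 3: (1,0) (0,3) (2,1) (3,2)
Orthogonality requires all 16 pairs distinct.
But the pair (2,3) repeats: cell (1,3) has L1 = 2, L2 = 3, and cell (2,0) has L1 = 2, L2 = 3.
A repeated pair means some other pair never occurs (only 8 distinct pairs out of 16), so the squares are not orthogonal.
Conclusion: NO.

NO


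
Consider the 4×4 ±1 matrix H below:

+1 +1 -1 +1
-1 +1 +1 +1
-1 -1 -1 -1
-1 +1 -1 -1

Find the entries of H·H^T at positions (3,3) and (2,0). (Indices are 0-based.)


Row 0 of H: [1, 1, -1, 1].
Row 2 of H: [-1, -1, -1, -1].
Row 3 of H: [-1, 1, -1, -1].
(H·H^T)[3][3] = Σ_j H[3][j]·H[3][j] = (-1)² + (1)² + (-1)² + (-1)² = 1 + 1 + 1 + 1 = 4.
(H·H^T)[2][0] = Σ_j H[2][j]·H[0][j] = (-1)·(1) + (-1)·(1) + (-1)·(-1) + (-1)·(1) = -1 + -1 + 1 + -1 = -2.
Rows 2 and 0 are not orthogonal (dot product = -2 ≠ 0), so H is not a Hadamard matrix.

(3,3) entry = 4; (2,0) entry = -2.


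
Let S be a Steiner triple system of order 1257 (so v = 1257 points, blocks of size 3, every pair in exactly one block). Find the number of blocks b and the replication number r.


An STS(v) is a 2-(v, 3, 1) BIBD: block size k = 3, λ = 1.
Replication: r(k − 1) = λ(v − 1) ⇒ r·2 = 1257 − 1 = 1256 ⇒ r = 628.
Block count: bk = vr ⇒ b·3 = 1257·628 = 789396 ⇒ b = 263132.
(Check via b = v(v − 1)/6 = 1257·1256/6 = 1578792/6 = 263132.)

r = 628, b = 263132.


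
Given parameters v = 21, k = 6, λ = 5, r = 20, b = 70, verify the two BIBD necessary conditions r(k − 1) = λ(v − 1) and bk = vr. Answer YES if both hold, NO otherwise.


Condition (i): r(k − 1) = 20·5 = 100; λ(v − 1) = 5·20 = 100. Match? YES.
Condition (ii): bk = 70·6 = 420; vr = 21·20 = 420. Match? YES.
Both conditions hold? YES.

YES


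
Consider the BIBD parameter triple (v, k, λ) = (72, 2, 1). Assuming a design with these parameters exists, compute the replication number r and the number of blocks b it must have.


Any 2-(v, k, λ) BIBD satisfies two necessary conditions:
  (i)  Each point sits in r blocks, and counting incidences through any fixed point gives r(k − 1) = λ(v − 1), so r = λ(v − 1)/(k − 1).
  (ii) Total incidences bk = vr, so b = vr/k.
Step 1: r = λ(v − 1)/(k − 1) = 1·(72 − 1)/(2 − 1) = 1·71/1 = 71/1 = 71.
Step 2: b = vr/k = 72·71/2 = 5112/2 = 2556.
Check integrality: r = 71 ∈ Z ✓, b = 2556 ∈ Z ✓.
(These identities are necessary conditions: they determine r and b for any design with these parameters, but do not by themselves prove that one exists.)

r = 71, b = 2556.


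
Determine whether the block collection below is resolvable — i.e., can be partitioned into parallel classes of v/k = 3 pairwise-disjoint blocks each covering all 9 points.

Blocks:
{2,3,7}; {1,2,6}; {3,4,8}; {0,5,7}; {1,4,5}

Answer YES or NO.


v = 9, block size k = 3, number of blocks = 5.
For resolvability, blocks must partition into parallel classes of size v/k = 3.
Total blocks must therefore be a multiple of 3: 5 = 3·1 + 2 ⇒ not divisible ✗.
Resolvable? NO.

NO


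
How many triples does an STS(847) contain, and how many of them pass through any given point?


An STS(v) is a 2-(v, 3, 1) BIBD: block size k = 3, λ = 1.
Replication: r(k − 1) = λ(v − 1) ⇒ r·2 = 847 − 1 = 846 ⇒ r = 423.
Block count: bk = vr ⇒ b·3 = 847·423 = 358281 ⇒ b = 119427.
(Check via b = v(v − 1)/6 = 847·846/6 = 716562/6 = 119427.)

r = 423, b = 119427.


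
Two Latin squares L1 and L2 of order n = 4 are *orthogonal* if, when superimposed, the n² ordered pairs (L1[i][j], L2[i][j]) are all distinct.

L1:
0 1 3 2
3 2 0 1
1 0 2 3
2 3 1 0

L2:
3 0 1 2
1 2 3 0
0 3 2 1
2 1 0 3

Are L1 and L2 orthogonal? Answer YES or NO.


Form the n² = 16 superimposed pairs (L1[i][j], L2[i][j]), row by row (rows and columns indexed from 0):
row 0: (0,3) (1,0) (3,1) (2,2)
row 1: (3,1) (2,2) (0,3) (1,0)
row 2: (1,0) (0,3) (2,2) (3,1)
row 3: (2,2) (3,1) (1,0) (0,3)
Orthogonality requires all 16 pairs distinct.
But the pair (3,1) repeats: cell (0,2) has L1 = 3, L2 = 1, and cell (1,0) has L1 = 3, L2 = 1.
A repeated pair means some other pair never occurs (only 4 distinct pairs out of 16), so the squares are not orthogonal.
Conclusion: NO.

NO


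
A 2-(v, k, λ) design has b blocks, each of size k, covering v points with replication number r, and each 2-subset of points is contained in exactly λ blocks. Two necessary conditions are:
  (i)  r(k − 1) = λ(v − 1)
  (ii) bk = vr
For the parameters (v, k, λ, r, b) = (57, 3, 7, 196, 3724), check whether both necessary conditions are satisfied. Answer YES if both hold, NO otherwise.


Condition (i): r(k − 1) = 196·2 = 392; λ(v − 1) = 7·56 = 392. Match? YES.
Condition (ii): bk = 3724·3 = 11172; vr = 57·196 = 11172. Match? YES.
Both conditions hold? YES.

YES


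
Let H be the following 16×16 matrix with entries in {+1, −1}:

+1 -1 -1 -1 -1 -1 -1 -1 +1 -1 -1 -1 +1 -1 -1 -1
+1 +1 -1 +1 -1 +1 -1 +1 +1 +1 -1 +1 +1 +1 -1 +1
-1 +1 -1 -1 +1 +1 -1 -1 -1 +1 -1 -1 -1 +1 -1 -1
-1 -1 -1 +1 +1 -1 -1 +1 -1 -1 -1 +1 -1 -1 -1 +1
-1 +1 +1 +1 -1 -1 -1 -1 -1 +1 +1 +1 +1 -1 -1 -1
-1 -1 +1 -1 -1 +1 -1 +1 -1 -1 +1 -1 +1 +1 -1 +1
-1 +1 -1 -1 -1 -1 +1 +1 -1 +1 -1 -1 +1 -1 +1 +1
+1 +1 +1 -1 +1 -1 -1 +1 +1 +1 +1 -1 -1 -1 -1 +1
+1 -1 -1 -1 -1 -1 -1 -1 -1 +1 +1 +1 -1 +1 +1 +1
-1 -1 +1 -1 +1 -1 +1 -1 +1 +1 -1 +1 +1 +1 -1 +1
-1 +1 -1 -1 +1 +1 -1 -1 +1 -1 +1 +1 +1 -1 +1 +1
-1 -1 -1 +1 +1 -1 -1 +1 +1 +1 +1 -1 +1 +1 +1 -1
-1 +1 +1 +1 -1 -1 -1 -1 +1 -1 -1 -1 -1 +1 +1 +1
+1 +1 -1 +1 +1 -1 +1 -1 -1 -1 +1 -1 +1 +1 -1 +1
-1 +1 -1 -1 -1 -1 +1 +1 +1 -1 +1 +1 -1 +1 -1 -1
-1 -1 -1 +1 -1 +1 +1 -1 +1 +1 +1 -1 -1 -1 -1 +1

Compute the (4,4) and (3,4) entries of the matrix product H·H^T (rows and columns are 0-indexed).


Row 3 of H: [-1, -1, -1, 1, 1, -1, -1, 1, -1, -1, -1, 1, -1, -1, -1, 1].
Row 4 of H: [-1, 1, 1, 1, -1, -1, -1, -1, -1, 1, 1, 1, 1, -1, -1, -1].
(H·H^T)[4][4] = Σ_j H[4][j]·H[4][j] = (-1)² + (1)² + (1)² + (1)² + (-1)² + (-1)² + (-1)² + (-1)² + (-1)² + (1)² + (1)² + (1)² + (1)² + (-1)² + (-1)² + (-1)² = 1 + 1 + 1 + 1 + 1 + 1 + 1 + 1 + 1 + 1 + 1 + 1 + 1 + 1 + 1 + 1 = 16.
(H·H^T)[3][4] = Σ_j H[3][j]·H[4][j] = (-1)·(-1) + (-1)·(1) + (-1)·(1) + (1)·(1) + (1)·(-1) + (-1)·(-1) + (-1)·(-1) + (1)·(-1) + (-1)·(-1) + (-1)·(1) + (-1)·(1) + (1)·(1) + (-1)·(1) + (-1)·(-1) + (-1)·(-1) + (1)·(-1) = 1 + -1 + -1 + 1 + -1 + 1 + 1 + -1 + 1 + -1 + -1 + 1 + -1 + 1 + 1 + -1 = 0.
So rows 3 and 4 are orthogonal; the diagonal entry equals n = 16.

(4,4) entry = 16; (3,4) entry = 0.


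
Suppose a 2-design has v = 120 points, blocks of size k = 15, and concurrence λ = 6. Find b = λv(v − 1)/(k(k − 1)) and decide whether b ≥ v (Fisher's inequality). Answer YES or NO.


b = λv(v − 1)/(k(k − 1)) = 6·120·119/(15·14) = 85680/210 = 408.
Compare with v = 120: b ≥ v, so Fisher's inequality holds.

YES


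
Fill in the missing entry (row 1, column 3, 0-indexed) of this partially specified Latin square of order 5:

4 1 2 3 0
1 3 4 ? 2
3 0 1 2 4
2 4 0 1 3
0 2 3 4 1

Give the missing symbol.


Row 1 contains symbols [1, 2, 3, 4] — missing [0].
Column 3 contains symbols [1, 2, 3, 4] — missing [0].
The missing symbol must appear in both missing sets; intersection = [0].
Therefore the hidden value is 0.

Missing value = 0.


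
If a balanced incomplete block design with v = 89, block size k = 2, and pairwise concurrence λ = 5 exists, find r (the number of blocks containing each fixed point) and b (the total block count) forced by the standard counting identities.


Any 2-(v, k, λ) BIBD satisfies two necessary conditions:
  (i)  Each point sits in r blocks, and counting incidences through any fixed point gives r(k − 1) = λ(v − 1), so r = λ(v − 1)/(k − 1).
  (ii) Total incidences bk = vr, so b = vr/k.
Step 1: r = λ(v − 1)/(k − 1) = 5·(89 − 1)/(2 − 1) = 5·88/1 = 440/1 = 440.
Step 2: b = vr/k = 89·440/2 = 39160/2 = 19580.
Check integrality: r = 440 ∈ Z ✓, b = 19580 ∈ Z ✓.
(These identities are necessary conditions: they determine r and b for any design with these parameters, but do not by themselves prove that one exists.)

r = 440, b = 19580.


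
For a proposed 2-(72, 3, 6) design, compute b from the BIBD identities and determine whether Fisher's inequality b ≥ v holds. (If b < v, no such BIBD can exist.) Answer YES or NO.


b = λv(v − 1)/(k(k − 1)) = 6·72·71/(3·2) = 30672/6 = 5112.
Compare with v = 72: b ≥ v, so Fisher's inequality holds.

YES


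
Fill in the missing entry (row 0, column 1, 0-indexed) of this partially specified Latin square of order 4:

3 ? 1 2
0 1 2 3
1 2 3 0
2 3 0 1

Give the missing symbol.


Row 0 contains symbols [1, 2, 3] — missing [0].
Column 1 contains symbols [1, 2, 3] — missing [0].
The missing symbol must appear in both missing sets; intersection = [0].
Therefore the hidden value is 0.

Missing value = 0.


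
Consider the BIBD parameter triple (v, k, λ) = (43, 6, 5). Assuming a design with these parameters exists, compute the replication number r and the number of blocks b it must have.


Any 2-(v, k, λ) BIBD satisfies two necessary conditions:
  (i)  Each point sits in r blocks, and counting incidences through any fixed point gives r(k − 1) = λ(v − 1), so r = λ(v − 1)/(k − 1).
  (ii) Total incidences bk = vr, so b = vr/k.
Step 1: r = λ(v − 1)/(k − 1) = 5·(43 − 1)/(6 − 1) = 5·42/5 = 210/5 = 42.
Step 2: b = vr/k = 43·42/6 = 1806/6 = 301.
Check integrality: r = 42 ∈ Z ✓, b = 301 ∈ Z ✓.
(These identities are necessary conditions: they determine r and b for any design with these parameters, but do not by themselves prove that one exists.)

r = 42, b = 301.


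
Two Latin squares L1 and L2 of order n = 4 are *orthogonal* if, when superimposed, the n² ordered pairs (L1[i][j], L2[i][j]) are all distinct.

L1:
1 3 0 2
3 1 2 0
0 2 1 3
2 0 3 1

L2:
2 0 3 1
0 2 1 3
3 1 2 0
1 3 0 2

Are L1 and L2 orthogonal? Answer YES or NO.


Form the n² = 16 superimposed pairs (L1[i][j], L2[i][j]), row by row (rows and columns indexed from 0):
row 0: (1,2) (3,0) (0,3) (2,1)
row 1: (3,0) (1,2) (2,1) (0,3)
row 2: (0,3) (2,1) (1,2) (3,0)
row 3: (2,1) (0,3) (3,0) (1,2)
Orthogonality requires all 16 pairs distinct.
But the pair (3,0) repeats: cell (0,1) has L1 = 3, L2 = 0, and cell (1,0) has L1 = 3, L2 = 0.
A repeated pair means some other pair never occurs (only 4 distinct pairs out of 16), so the squares are not orthogonal.
Conclusion: NO.

NO


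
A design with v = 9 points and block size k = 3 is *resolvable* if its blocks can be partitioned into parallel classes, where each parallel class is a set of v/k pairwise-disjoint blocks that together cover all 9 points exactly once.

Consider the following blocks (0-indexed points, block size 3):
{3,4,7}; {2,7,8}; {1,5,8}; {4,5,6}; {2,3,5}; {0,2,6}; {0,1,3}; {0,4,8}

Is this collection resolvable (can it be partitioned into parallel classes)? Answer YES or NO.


v = 9, block size k = 3, number of blocks = 8.
For resolvability, blocks must partition into parallel classes of size v/k = 3.
Total blocks must therefore be a multiple of 3: 8 = 3·2 + 2 ⇒ not divisible ✗.
Resolvable? NO.

NO


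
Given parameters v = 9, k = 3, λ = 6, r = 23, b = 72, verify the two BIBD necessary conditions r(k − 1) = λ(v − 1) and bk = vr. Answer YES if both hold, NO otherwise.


Condition (i): r(k − 1) = 23·2 = 46; λ(v − 1) = 6·8 = 48. Match? NO.
Condition (ii): bk = 72·3 = 216; vr = 9·23 = 207. Match? NO.
Both conditions hold? NO.

NO


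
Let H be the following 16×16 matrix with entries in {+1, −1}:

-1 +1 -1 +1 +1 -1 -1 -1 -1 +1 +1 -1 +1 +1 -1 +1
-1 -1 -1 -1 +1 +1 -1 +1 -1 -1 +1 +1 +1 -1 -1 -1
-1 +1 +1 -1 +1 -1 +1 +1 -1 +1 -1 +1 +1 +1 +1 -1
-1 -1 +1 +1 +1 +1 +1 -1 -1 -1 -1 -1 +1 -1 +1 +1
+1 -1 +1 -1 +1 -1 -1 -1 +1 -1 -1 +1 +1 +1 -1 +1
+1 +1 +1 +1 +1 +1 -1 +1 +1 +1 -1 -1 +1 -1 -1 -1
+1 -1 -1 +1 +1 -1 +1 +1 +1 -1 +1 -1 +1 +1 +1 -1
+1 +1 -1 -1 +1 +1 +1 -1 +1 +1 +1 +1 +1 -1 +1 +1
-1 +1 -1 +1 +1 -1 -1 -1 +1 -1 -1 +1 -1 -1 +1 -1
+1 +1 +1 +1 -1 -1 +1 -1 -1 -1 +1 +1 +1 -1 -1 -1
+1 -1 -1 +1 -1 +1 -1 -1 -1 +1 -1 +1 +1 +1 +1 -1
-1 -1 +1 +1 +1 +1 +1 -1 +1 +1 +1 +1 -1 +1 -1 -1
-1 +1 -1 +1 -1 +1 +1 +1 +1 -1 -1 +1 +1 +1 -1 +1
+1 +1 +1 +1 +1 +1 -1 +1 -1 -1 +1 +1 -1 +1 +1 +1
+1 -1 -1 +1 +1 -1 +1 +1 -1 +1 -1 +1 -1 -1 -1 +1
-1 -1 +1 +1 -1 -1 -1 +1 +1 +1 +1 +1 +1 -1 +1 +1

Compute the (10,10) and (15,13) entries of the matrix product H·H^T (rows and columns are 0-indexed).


Row 10 of H: [1, -1, -1, 1, -1, 1, -1, -1, -1, 1, -1, 1, 1, 1, 1, -1].
Row 13 of H: [1, 1, 1, 1, 1, 1, -1, 1, -1, -1, 1, 1, -1, 1, 1, 1].
Row 15 of H: [-1, -1, 1, 1, -1, -1, -1, 1, 1, 1, 1, 1, 1, -1, 1, 1].
(H·H^T)[10][10] = Σ_j H[10][j]·H[10][j] = (1)² + (-1)² + (-1)² + (1)² + (-1)² + (1)² + (-1)² + (-1)² + (-1)² + (1)² + (-1)² + (1)² + (1)² + (1)² + (1)² + (-1)² = 1 + 1 + 1 + 1 + 1 + 1 + 1 + 1 + 1 + 1 + 1 + 1 + 1 + 1 + 1 + 1 = 16.
(H·H^T)[15][13] = Σ_j H[15][j]·H[13][j] = (-1)·(1) + (-1)·(1) + (1)·(1) + (1)·(1) + (-1)·(1) + (-1)·(1) + (-1)·(-1) + (1)·(1) + (1)·(-1) + (1)·(-1) + (1)·(1) + (1)·(1) + (1)·(-1) + (-1)·(1) + (1)·(1) + (1)·(1) = -1 + -1 + 1 + 1 + -1 + -1 + 1 + 1 + -1 + -1 + 1 + 1 + -1 + -1 + 1 + 1 = 0.
So rows 15 and 13 are orthogonal; the diagonal entry equals n = 16.

(10,10) entry = 16; (15,13) entry = 0.


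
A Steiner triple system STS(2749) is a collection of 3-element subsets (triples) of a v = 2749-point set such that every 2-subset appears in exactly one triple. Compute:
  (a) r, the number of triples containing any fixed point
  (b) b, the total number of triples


An STS(v) is a 2-(v, 3, 1) BIBD: block size k = 3, λ = 1.
Replication: r(k − 1) = λ(v − 1) ⇒ r·2 = 2749 − 1 = 2748 ⇒ r = 1374.
Block count: b = v(v − 1)/6 = 2749·2748/6 = 7554252/6 = 1259042.

r = 1374, b = 1259042.
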